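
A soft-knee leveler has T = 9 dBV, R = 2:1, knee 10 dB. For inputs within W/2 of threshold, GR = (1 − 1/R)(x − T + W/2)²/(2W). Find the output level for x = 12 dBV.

10.4 dBV

x − T + W/2 = 12 − 9 + 5 = 8.
GR = (1 − 1/2) × 8² / 20 = 0.5 × 64 / 20 = 1.6 dB.
Output = 12 − 1.6 = 10.4 dBV.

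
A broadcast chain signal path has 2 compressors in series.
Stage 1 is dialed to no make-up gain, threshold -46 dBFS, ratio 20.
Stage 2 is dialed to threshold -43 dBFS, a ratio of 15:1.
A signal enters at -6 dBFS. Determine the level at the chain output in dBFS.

Stage 1: overshoot 40 dB → 40/20 = 2 dB → -44 dBFS.
Stage 2: -44 dBFS is at or below the -43 dBFS threshold — no compression; output -44 dBFS.

-44 dBFS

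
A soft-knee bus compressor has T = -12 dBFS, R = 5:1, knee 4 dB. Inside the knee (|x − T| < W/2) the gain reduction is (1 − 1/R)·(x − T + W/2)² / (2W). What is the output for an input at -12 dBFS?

x − T + W/2 = -12 − (-12) + 2 = 2.
GR = (1 − 1/5) × 2² / 8 = 0.8 × 4 / 8 = 0.4 dB.
Output = -12 − 0.4 = -12.4 dBFS.

-12.4 dBFS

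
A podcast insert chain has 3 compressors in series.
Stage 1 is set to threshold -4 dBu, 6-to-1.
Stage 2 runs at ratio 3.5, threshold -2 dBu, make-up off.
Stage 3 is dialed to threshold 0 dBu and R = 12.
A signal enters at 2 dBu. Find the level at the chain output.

-3 dBu

Stage 1: 6 dB above -4 dBu, reduced 6:1 to 1 dB above → -3 dBu.
Stage 2: below threshold (-3 ≤ -2); passes unchanged; output -3 dBu.
Stage 3: -3 dBu ≤ 0 dBu, so stage 3 doesn't engage; output -3 dBu.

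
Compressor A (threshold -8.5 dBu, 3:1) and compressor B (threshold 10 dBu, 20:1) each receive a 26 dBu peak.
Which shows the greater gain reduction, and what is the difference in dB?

A, by 7.8 dB

A: overshoot 34.5 dB → output overshoot 11.5 dB → GR 23 dB.
B: overshoot 16 dB → output overshoot 0.8 dB → GR 15.2 dB.
A reduces 7.8 dB more.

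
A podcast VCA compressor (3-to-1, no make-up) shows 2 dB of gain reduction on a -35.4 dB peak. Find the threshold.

-38.4 dB

Let T be the threshold. Output overshoot = (input overshoot)/R, so -37.4 − T = (-35.4 − T)/3.
3·(-37.4 − T) = -35.4 − T → 2·T = -112.2 − (-35.4) = -76.8.
T = -76.8/2 = -38.4 dB.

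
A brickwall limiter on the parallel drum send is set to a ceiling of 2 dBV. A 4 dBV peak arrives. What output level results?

2 dBV

At ∞:1, everything above 2 dBV is held at the ceiling.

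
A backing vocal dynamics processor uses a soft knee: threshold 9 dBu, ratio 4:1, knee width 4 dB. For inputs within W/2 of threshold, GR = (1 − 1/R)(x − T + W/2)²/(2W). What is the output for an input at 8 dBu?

x − T + W/2 = 8 − 9 + 2 = 1.
GR = (1 − 1/4) × 1² / 8 = 0.75 × 1 / 8 = 0.09375 dB.
Output = 8 − 0.09375 = 7.90625 dBu.

7.90625 dBu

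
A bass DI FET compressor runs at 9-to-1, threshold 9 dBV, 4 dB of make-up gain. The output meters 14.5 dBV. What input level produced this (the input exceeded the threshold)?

22.5 dBV

Stripping the +4 dB make-up gives 10.5 dBV at the gain stage.
Post-compression overshoot = 10.5 − 9 = 1.5 dB.
Before 9:1 compression the overshoot was 1.5 × 9 = 13.5 dB, so input = 9 + 13.5 = 22.5 dBV.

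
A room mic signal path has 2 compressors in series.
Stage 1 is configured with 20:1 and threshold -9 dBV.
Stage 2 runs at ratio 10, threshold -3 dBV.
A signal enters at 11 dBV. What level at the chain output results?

-8 dBV

Stage 1: 11 dBV is 20 dB over -9 dBV; at 20:1 that becomes 1 dB over, giving -8 dBV.
Stage 2: -8 dBV is at or below the -3 dBV threshold — no compression; output -8 dBV.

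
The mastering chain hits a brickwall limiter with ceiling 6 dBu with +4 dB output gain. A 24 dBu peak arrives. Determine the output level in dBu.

A brickwall limiter is an ∞:1 compressor: any input above the ceiling is clamped to 6 dBu.
Output gain then adds 4 dB: 6 + 4 = 10 dBu.

10 dBu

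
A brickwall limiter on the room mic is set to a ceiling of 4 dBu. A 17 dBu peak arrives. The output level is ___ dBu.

4 dBu

The limiter clamps the peak to its 4 dBu ceiling.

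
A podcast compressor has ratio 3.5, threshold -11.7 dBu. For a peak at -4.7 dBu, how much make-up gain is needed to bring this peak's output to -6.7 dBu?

3 dB

Without make-up, output = threshold + overshoot/3.5 = -11.7 + 2 = -9.7 dBu.
Gap to target: 3 dB.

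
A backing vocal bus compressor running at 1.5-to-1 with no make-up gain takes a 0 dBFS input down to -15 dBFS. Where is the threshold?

Input is 45 dB above T (since output overshoot × R = input overshoot: (-15 − T)·1.5 = 0 − T gives T = -45 dBFS).
Check: -45 + (0 − (-45))/1.5 = -45 + 30 = -15 dBFS. ✓

-45 dBFS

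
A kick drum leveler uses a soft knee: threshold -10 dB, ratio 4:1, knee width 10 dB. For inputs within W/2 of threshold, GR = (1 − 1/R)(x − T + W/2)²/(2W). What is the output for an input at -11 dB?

x − T + W/2 = -11 − (-10) + 5 = 4.
GR = (1 − 1/4) × 4² / 20 = 0.75 × 16 / 20 = 0.6 dB.
Output = -11 − 0.6 = -11.6 dB.

-11.6 dB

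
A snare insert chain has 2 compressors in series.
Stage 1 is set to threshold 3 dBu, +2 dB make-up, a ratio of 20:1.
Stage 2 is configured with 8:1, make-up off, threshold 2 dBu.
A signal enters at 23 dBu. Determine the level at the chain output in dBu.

2.5 dBu

Stage 1: 23 dBu is 20 dB over 3 dBu; at 20:1 that becomes 1 dB over, giving 4 dBu; +2 dB make-up → 6 dBu.
Stage 2: 6 dBu is 4 dB over 2 dBu; at 8:1 that becomes 0.5 dB over, giving 2.5 dBu.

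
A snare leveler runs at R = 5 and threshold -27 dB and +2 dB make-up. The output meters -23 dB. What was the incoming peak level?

-17 dB

Before make-up, the level was -23 − 2 = -25 dB.
That's 2 dB above the -27 dB threshold.
Before 5:1 compression the overshoot was 2 × 5 = 10 dB, so input = -27 + 10 = -17 dB.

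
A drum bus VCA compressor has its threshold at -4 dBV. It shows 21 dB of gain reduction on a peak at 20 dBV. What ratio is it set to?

8:1

Input overshoot = 20 − (-4) = 24 dB.
Output overshoot = 24 − 21 = 3 dB.
Ratio = input overshoot / output overshoot = 24 / 3 = 8.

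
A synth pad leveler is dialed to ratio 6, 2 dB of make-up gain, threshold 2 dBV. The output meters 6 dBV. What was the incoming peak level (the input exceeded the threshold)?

14 dBV

Remove make-up: 6 − 2 = 4 dBV.
That's 2 dB above the 2 dBV threshold.
Input overshoot = R × output overshoot = 12 dB → input = 2 + 12 = 14 dBV.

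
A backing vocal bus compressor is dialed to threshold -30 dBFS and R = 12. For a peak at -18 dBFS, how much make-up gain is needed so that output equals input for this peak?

The peak compresses to -30 + 12/12 = -29 dBFS.
To reach -18 dBFS requires -18 − (-29) = 11 dB of make-up.

11 dB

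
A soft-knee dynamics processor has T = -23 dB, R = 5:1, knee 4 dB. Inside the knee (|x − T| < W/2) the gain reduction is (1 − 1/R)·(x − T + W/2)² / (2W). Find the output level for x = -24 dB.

-24.1 dB

x − T + W/2 = -24 − (-23) + 2 = 1.
GR = (1 − 1/5) × 1² / 8 = 0.8 × 1 / 8 = 0.1 dB.
Output = -24 − 0.1 = -24.1 dB.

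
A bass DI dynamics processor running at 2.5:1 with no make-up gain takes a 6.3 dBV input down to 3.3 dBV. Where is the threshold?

Input is 5 dB above T (since output overshoot × R = input overshoot: (3.3 − T)·2.5 = 6.3 − T gives T = 1.3 dBV).
Check: 1.3 + (6.3 − 1.3)/2.5 = 1.3 + 2 = 3.3 dBV. ✓

1.3 dBV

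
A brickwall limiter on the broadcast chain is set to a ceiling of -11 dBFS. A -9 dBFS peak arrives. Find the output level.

At ∞:1, everything above -11 dBFS is held at the ceiling.

-11 dBFS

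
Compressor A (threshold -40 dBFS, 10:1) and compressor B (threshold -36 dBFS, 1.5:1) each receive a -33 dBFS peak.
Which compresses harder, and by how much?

A, by 5.3 dB

A: 7 dB over, compressed to 0.7 dB over, so 6.3 dB of GR.
B: 3 dB over, compressed to 2 dB over, so 1 dB of GR.
A reduces 5.3 dB more.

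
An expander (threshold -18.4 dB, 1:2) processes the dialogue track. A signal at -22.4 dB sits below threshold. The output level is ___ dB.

Below threshold, a 1:2 expander applies gain = (2−1)×(T − x) of attenuation.
(2−1) × 4 = 4 dB, so output = -22.4 − 4 = -26.4 dB.

-26.4 dB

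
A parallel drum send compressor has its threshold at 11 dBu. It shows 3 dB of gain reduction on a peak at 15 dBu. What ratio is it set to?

Input overshoot = 15 − 11 = 4 dB.
Output overshoot = 4 − 3 = 1 dB.
Ratio = input overshoot / output overshoot = 4 / 1 = 4.

4:1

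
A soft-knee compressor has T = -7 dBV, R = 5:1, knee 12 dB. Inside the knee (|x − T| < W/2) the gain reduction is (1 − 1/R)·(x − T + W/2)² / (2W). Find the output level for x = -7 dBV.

-8.2 dBV

x − T + W/2 = -7 − (-7) + 6 = 6.
GR = (1 − 1/5) × 6² / 24 = 0.8 × 36 / 24 = 1.2 dB.
Output = -7 − 1.2 = -8.2 dBV.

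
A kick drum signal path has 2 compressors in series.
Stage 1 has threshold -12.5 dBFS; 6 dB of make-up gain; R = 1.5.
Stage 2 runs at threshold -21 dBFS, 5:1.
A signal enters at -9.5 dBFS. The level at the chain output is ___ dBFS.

Stage 1: 3 dB above -12.5 dBFS, reduced 1.5:1 to 2 dB above → -10.5 dBFS; +6 dB make-up → -4.5 dBFS.
Stage 2: overshoot 16.5 dB → 16.5/5 = 3.3 dB → -17.7 dBFS.

-17.7 dBFS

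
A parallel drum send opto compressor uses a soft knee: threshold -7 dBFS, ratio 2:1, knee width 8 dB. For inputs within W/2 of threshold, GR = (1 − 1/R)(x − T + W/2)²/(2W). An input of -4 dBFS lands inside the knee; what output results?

-5.53125 dBFS

x − T + W/2 = -4 − (-7) + 4 = 7.
GR = (1 − 1/2) × 7² / 16 = 0.5 × 49 / 16 = 1.53125 dB.
Output = -4 − 1.53125 = -5.53125 dBFS.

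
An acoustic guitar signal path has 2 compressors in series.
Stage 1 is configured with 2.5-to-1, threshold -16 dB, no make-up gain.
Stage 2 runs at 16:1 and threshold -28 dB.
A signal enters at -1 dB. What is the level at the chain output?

-26.875 dB

Stage 1: 15 dB above -16 dB, reduced 2.5:1 to 6 dB above → -10 dB.
Stage 2: -10 dB is 18 dB over -28 dB; at 16:1 that becomes 1.125 dB over, giving -26.875 dB.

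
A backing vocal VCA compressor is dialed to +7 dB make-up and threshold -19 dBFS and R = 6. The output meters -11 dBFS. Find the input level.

Remove make-up: -11 − 7 = -18 dBFS.
That's 1 dB above the -19 dBFS threshold.
Undo the ratio: input overshoot = 1 × 6 = 6 dB, giving input = -13 dBFS.

-13 dBFS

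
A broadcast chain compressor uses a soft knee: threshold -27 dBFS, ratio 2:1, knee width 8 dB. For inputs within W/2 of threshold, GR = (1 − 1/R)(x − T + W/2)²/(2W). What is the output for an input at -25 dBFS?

x − T + W/2 = -25 − (-27) + 4 = 6.
GR = (1 − 1/2) × 6² / 16 = 0.5 × 36 / 16 = 1.125 dB.
Output = -25 − 1.125 = -26.125 dBFS.

-26.125 dBFS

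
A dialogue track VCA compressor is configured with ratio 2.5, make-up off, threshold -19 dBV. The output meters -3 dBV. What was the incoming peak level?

Post-compression overshoot = -3 − (-19) = 16 dB.
Undo the ratio: input overshoot = 16 × 2.5 = 40 dB, giving input = 21 dBV.

21 dBV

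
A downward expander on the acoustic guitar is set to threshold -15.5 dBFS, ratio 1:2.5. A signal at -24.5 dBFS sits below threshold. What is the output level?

Undershoot = (-15.5) − (-24.5) = 9 dB.
At 1:2.5, that expands to 22.5 dB under threshold.
Output = -15.5 − 22.5 = -38 dBFS.

-38 dBFS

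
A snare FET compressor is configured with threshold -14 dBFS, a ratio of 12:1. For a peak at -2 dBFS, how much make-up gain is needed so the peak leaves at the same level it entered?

11 dB

Overshoot 12 dB → 12/12 = 1 dB after compression, so the compressed level is -14 + 1 = -13 dBFS.
Make-up = target − compressed = -2 − (-13) = 11 dB.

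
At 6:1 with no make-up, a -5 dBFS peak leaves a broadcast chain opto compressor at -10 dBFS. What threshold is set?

Let T be the threshold. Output overshoot = (input overshoot)/R, so -10 − T = (-5 − T)/6.
6·(-10 − T) = -5 − T → 5·T = -60 − (-5) = -55.
T = -55/5 = -11 dBFS.

-11 dBFS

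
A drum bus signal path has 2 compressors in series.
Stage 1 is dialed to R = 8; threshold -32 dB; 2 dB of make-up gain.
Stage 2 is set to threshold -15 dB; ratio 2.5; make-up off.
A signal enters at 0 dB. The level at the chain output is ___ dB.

Stage 1: 0 dB is 32 dB over -32 dB; at 8:1 that becomes 4 dB over, giving -28 dB; +2 dB make-up → -26 dB.
Stage 2: below threshold (-26 ≤ -15); passes unchanged; output -26 dB.

-26 dB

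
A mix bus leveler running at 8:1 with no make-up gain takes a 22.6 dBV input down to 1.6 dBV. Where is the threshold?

Let T be the threshold. Output overshoot = (input overshoot)/R, so 1.6 − T = (22.6 − T)/8.
8·(1.6 − T) = 22.6 − T → 7·T = 12.8 − 22.6 = -9.8.
T = -9.8/7 = -1.4 dBV.

-1.4 dBV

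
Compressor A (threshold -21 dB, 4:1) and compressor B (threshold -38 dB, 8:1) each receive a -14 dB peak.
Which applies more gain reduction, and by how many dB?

B, by 15.75 dB

A: 7 dB over, compressed to 1.75 dB over, so 5.25 dB of GR.
B: 24 dB over, compressed to 3 dB over, so 21 dB of GR.
B reduces 15.75 dB more.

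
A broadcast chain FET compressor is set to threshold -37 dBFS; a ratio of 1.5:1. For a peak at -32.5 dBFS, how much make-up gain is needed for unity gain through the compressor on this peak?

Without make-up, output = threshold + overshoot/1.5 = -37 + 3 = -34 dBFS.
Gap to target: 1.5 dB.

1.5 dB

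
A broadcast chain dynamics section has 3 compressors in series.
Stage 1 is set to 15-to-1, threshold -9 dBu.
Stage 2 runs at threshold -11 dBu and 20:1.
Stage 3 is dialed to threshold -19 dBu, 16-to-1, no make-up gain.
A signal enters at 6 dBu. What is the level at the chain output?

Stage 1: overshoot 15 dB → 15/15 = 1 dB → -8 dBu.
Stage 2: -8 dBu is 3 dB over -11 dBu; at 20:1 that becomes 0.15 dB over, giving -10.85 dBu.
Stage 3: -10.85 dBu is 8.15 dB over -19 dBu; at 16:1 that becomes 0.509375 dB over, giving -18.490625 dBu.

-18.490625 dBu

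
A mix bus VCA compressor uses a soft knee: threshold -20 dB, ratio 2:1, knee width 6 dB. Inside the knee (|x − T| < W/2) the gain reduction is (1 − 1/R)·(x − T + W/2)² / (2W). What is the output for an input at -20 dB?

-20.375 dB

x − T + W/2 = -20 − (-20) + 3 = 3.
GR = (1 − 1/2) × 3² / 12 = 0.5 × 9 / 12 = 0.375 dB.
Output = -20 − 0.375 = -20.375 dB.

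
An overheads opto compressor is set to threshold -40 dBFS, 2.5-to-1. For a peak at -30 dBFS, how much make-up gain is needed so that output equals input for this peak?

Overshoot 10 dB → 10/2.5 = 4 dB after compression, so the compressed level is -40 + 4 = -36 dBFS.
Make-up = target − compressed = -30 − (-36) = 6 dB.

6 dB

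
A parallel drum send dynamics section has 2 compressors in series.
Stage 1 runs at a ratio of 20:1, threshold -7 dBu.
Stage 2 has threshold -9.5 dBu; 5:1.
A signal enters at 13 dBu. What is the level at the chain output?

-8.8 dBu

Stage 1: 13 dBu is 20 dB over -7 dBu; at 20:1 that becomes 1 dB over, giving -6 dBu.
Stage 2: overshoot 3.5 dB → 3.5/5 = 0.7 dB → -8.8 dBu.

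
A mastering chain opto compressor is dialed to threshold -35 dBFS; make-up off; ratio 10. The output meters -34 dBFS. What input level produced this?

That's 1 dB above the -35 dBFS threshold.
Before 10:1 compression the overshoot was 1 × 10 = 10 dB, so input = -35 + 10 = -25 dBFS.

-25 dBFS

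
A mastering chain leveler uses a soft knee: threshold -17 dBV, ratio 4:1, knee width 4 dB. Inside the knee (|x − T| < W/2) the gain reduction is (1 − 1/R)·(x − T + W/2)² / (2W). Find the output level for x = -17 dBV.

-17.375 dBV

x − T + W/2 = -17 − (-17) + 2 = 2.
GR = (1 − 1/4) × 2² / 8 = 0.75 × 4 / 8 = 0.375 dB.
Output = -17 − 0.375 = -17.375 dBV.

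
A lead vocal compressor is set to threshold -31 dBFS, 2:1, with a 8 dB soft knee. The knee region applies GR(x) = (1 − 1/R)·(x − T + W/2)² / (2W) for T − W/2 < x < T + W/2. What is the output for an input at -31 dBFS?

-31.5 dBFS

x − T + W/2 = -31 − (-31) + 4 = 4.
GR = (1 − 1/2) × 4² / 16 = 0.5 × 16 / 16 = 0.5 dB.
Output = -31 − 0.5 = -31.5 dBFS.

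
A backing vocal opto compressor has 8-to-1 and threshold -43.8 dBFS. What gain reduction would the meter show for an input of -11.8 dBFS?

Overshoot = -11.8 − (-43.8) = 32 dB.
A 8:1 ratio leaves 4 dB of that excess.
Gain reduction = 32 − 4 = 28 dB.

28 dB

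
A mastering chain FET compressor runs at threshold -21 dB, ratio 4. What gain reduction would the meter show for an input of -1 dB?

15 dB

The signal is 20 dB above threshold.
A 4:1 ratio leaves 5 dB of that excess.
So the signal is attenuated by 20 − 5 = 15 dB.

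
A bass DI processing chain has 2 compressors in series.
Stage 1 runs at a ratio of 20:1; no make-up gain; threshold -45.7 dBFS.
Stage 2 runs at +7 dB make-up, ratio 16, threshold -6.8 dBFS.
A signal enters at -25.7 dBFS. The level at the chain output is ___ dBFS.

-37.7 dBFS

Stage 1: 20 dB above -45.7 dBFS, reduced 20:1 to 1 dB above → -44.7 dBFS.
Stage 2: below threshold (-44.7 ≤ -6.8); passes unchanged; make-up brings it to -37.7 dBFS.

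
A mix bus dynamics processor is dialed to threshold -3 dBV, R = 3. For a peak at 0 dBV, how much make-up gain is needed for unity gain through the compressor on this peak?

Overshoot 3 dB → 3/3 = 1 dB after compression, so the compressed level is -3 + 1 = -2 dBV.
Make-up = target − compressed = 0 − (-2) = 2 dB.

2 dB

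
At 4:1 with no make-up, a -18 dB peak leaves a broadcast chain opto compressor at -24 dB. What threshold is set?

-26 dB

Gain reduction = -18 − (-24) = 6 dB; output overshoot = GR / (R − 1) = 6 / 3 = 2 dB.
Threshold = output − output overshoot = -24 − 2 = -26 dB.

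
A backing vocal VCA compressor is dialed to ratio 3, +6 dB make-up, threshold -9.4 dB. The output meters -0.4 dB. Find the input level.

-0.4 dB

Before make-up, the level was -0.4 − 6 = -6.4 dB.
Post-compression overshoot = -6.4 − (-9.4) = 3 dB.
Undo the ratio: input overshoot = 3 × 3 = 9 dB, giving input = -0.4 dB.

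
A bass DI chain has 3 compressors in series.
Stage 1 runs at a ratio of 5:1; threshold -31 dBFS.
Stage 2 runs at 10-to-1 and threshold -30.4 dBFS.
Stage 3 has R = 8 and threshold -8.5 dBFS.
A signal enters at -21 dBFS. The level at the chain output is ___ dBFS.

-30.26 dBFS

Stage 1: -21 dBFS is 10 dB over -31 dBFS; at 5:1 that becomes 2 dB over, giving -29 dBFS.
Stage 2: overshoot 1.4 dB → 1.4/10 = 0.14 dB → -30.26 dBFS.
Stage 3: below threshold (-30.26 ≤ -8.5); passes unchanged; output -30.26 dBFS.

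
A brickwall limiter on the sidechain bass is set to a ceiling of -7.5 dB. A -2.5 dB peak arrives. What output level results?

A brickwall limiter is an ∞:1 compressor: any input above the ceiling is clamped to -7.5 dB.

-7.5 dB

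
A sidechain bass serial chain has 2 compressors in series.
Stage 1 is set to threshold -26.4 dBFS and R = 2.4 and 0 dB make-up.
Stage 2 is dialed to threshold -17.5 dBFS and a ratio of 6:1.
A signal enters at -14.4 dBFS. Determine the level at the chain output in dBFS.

-21.4 dBFS

Stage 1: 12 dB above -26.4 dBFS, reduced 2.4:1 to 5 dB above → -21.4 dBFS.
Stage 2: -21.4 dBFS ≤ -17.5 dBFS, so stage 2 doesn't engage; output -21.4 dBFS.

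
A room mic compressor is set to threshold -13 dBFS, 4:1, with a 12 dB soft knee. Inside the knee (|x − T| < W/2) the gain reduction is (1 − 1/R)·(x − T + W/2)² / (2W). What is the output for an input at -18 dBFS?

-18.03125 dBFS

x − T + W/2 = -18 − (-13) + 6 = 1.
GR = (1 − 1/4) × 1² / 24 = 0.75 × 1 / 24 = 0.03125 dB.
Output = -18 − 0.03125 = -18.03125 dBFS.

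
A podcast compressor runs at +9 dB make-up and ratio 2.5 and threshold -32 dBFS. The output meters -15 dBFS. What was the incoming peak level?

-12 dBFS

Remove make-up: -15 − 9 = -24 dBFS.
That's 8 dB above the -32 dBFS threshold.
Before 2.5:1 compression the overshoot was 8 × 2.5 = 20 dB, so input = -32 + 20 = -12 dBFS.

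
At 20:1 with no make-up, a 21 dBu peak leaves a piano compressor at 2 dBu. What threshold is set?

1 dBu

Input is 20 dB above T (since output overshoot × R = input overshoot: (2 − T)·20 = 21 − T gives T = 1 dBu).
Check: 1 + (21 − 1)/20 = 1 + 1 = 2 dBu. ✓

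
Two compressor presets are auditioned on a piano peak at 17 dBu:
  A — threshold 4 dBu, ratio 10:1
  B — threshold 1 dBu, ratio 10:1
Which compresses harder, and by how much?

B, by 2.7 dB

A: overshoot 13 dB → output overshoot 1.3 dB → GR 11.7 dB.
B: overshoot 16 dB → output overshoot 1.6 dB → GR 14.4 dB.
B applies 2.7 dB more gain reduction.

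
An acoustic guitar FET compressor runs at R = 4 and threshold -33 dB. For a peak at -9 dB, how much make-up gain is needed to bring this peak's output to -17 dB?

10 dB

The peak compresses to -33 + 24/4 = -27 dB.
To reach -17 dB requires -17 − (-27) = 10 dB of make-up.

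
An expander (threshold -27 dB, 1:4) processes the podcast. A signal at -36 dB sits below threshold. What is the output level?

-63 dB

Undershoot = (-27) − (-36) = 9 dB.
At 1:4, that expands to 36 dB under threshold.
Output = -27 − 36 = -63 dB.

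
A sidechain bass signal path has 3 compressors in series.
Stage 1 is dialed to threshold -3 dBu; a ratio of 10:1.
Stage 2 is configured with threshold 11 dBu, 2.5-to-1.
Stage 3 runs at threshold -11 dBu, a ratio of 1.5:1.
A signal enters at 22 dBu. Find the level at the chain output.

Stage 1: 22 dBu is 25 dB over -3 dBu; at 10:1 that becomes 2.5 dB over, giving -0.5 dBu.
Stage 2: -0.5 dBu is at or below the 11 dBu threshold — no compression; output -0.5 dBu.
Stage 3: overshoot 10.5 dB → 10.5/1.5 = 7 dB → -4 dBu.

-4 dBu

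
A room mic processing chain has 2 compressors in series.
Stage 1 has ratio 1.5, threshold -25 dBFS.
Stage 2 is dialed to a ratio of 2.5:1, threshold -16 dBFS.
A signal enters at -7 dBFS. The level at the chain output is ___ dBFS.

-14.8 dBFS

Stage 1: -7 dBFS is 18 dB over -25 dBFS; at 1.5:1 that becomes 12 dB over, giving -13 dBFS.
Stage 2: overshoot 3 dB → 3/2.5 = 1.2 dB → -14.8 dBFS.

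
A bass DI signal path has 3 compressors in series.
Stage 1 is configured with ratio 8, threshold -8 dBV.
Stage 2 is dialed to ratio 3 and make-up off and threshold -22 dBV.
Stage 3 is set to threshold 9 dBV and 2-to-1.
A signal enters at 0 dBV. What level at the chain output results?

-17 dBV

Stage 1: overshoot 8 dB → 8/8 = 1 dB → -7 dBV.
Stage 2: overshoot 15 dB → 15/3 = 5 dB → -17 dBV.
Stage 3: below threshold (-17 ≤ 9); passes unchanged; output -17 dBV.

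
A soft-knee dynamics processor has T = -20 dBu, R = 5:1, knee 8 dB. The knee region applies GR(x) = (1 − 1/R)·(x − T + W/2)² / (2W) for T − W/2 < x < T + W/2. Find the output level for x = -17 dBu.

x − T + W/2 = -17 − (-20) + 4 = 7.
GR = (1 − 1/5) × 7² / 16 = 0.8 × 49 / 16 = 2.45 dB.
Output = -17 − 2.45 = -19.45 dBu.

-19.45 dBu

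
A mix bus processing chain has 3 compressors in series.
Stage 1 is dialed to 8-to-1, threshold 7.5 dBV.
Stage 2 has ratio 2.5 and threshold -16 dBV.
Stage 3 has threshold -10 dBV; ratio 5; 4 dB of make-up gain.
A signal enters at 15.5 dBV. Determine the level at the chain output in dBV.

Stage 1: overshoot 8 dB → 8/8 = 1 dB → 8.5 dBV.
Stage 2: overshoot 24.5 dB → 24.5/2.5 = 9.8 dB → -6.2 dBV.
Stage 3: 3.8 dB above -10 dBV, reduced 5:1 to 0.76 dB above → -9.24 dBV; +4 dB make-up → -5.24 dBV.

-5.24 dBV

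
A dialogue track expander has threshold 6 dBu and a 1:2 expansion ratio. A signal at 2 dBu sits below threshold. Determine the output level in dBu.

The input is 4 dB below the 6 dBu threshold.
A 1:2 expander multiplies undershoot by 2: 4 × 2 = 8 dB below threshold.
Output = 6 − 8 = -2 dBu.

-2 dBu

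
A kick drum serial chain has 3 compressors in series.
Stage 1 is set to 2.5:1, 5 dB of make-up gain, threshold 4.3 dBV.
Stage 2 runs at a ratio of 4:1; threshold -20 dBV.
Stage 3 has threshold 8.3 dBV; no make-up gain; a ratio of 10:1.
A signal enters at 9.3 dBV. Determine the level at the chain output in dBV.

-12.175 dBV

Stage 1: 5 dB above 4.3 dBV, reduced 2.5:1 to 2 dB above → 6.3 dBV; +5 dB make-up → 11.3 dBV.
Stage 2: 11.3 dBV is 31.3 dB over -20 dBV; at 4:1 that becomes 7.825 dB over, giving -12.175 dBV.
Stage 3: -12.175 dBV ≤ 8.3 dBV, so stage 3 doesn't engage; output -12.175 dBV.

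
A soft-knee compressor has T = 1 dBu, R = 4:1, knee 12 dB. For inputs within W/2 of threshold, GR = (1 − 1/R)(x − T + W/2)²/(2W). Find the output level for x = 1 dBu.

-0.125 dBu

x − T + W/2 = 1 − 1 + 6 = 6.
GR = (1 − 1/4) × 6² / 24 = 0.75 × 36 / 24 = 1.125 dB.
Output = 1 − 1.125 = -0.125 dBu.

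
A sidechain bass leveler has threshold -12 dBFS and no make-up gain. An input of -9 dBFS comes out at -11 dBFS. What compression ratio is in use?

Input overshoot = -9 − (-12) = 3 dB; output overshoot = -11 − (-12) = 1 dB.
Ratio = 3 / 1 = 3.

3:1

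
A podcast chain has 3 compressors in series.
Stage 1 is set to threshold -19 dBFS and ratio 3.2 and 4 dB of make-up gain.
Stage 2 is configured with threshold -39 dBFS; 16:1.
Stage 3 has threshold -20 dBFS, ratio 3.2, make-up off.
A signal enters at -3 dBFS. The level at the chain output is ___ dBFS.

-37.1875 dBFS

Stage 1: -3 dBFS is 16 dB over -19 dBFS; at 3.2:1 that becomes 5 dB over, giving -14 dBFS; +4 dB make-up → -10 dBFS.
Stage 2: 29 dB above -39 dBFS, reduced 16:1 to 1.8125 dB above → -37.1875 dBFS.
Stage 3: -37.1875 dBFS is at or below the -20 dBFS threshold — no compression; output -37.1875 dBFS.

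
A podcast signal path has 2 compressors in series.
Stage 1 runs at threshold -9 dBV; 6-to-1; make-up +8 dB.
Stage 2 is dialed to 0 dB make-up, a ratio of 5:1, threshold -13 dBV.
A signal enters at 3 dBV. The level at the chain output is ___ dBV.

-10.2 dBV

Stage 1: 12 dB above -9 dBV, reduced 6:1 to 2 dB above → -7 dBV; +8 dB make-up → 1 dBV.
Stage 2: overshoot 14 dB → 14/5 = 2.8 dB → -10.2 dBV.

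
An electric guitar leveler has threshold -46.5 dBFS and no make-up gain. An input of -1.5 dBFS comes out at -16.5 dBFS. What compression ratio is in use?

1.5:1

Input overshoot = -1.5 − (-46.5) = 45 dB; output overshoot = -16.5 − (-46.5) = 30 dB.
Ratio = 45 / 30 = 1.5.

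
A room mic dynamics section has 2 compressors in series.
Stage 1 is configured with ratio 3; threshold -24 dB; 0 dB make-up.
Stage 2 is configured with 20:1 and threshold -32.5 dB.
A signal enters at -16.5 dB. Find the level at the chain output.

Stage 1: -16.5 dB is 7.5 dB over -24 dB; at 3:1 that becomes 2.5 dB over, giving -21.5 dB.
Stage 2: 11 dB above -32.5 dB, reduced 20:1 to 0.55 dB above → -31.95 dB.

-31.95 dB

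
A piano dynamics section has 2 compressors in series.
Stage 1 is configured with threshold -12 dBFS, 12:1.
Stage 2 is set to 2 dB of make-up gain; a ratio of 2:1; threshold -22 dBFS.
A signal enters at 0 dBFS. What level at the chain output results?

Stage 1: 12 dB above -12 dBFS, reduced 12:1 to 1 dB above → -11 dBFS.
Stage 2: 11 dB above -22 dBFS, reduced 2:1 to 5.5 dB above → -16.5 dBFS; +2 dB make-up → -14.5 dBFS.

-14.5 dBFS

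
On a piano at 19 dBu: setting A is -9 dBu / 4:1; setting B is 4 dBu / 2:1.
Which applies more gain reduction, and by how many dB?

A, by 13.5 dB

A: 28 dB over, compressed to 7 dB over, so 21 dB of GR.
B: 15 dB over, compressed to 7.5 dB over, so 7.5 dB of GR.
A applies 13.5 dB more gain reduction.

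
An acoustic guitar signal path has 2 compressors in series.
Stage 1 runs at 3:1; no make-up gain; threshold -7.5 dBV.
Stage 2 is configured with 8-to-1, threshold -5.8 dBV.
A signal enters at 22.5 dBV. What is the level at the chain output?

Stage 1: overshoot 30 dB → 30/3 = 10 dB → 2.5 dBV.
Stage 2: 8.3 dB above -5.8 dBV, reduced 8:1 to 1.0375 dB above → -4.7625 dBV.

-4.7625 dBV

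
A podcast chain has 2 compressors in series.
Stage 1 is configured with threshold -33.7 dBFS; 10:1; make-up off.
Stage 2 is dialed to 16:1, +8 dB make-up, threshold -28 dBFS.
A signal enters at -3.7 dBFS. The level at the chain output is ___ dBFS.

-22.7 dBFS

Stage 1: overshoot 30 dB → 30/10 = 3 dB → -30.7 dBFS.
Stage 2: -30.7 dBFS ≤ -28 dBFS, so stage 2 doesn't engage; make-up brings it to -22.7 dBFS.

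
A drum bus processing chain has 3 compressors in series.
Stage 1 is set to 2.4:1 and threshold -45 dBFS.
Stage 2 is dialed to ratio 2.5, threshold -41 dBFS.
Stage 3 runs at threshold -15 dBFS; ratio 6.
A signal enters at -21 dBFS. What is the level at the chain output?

-38.6 dBFS

Stage 1: 24 dB above -45 dBFS, reduced 2.4:1 to 10 dB above → -35 dBFS.
Stage 2: 6 dB above -41 dBFS, reduced 2.5:1 to 2.4 dB above → -38.6 dBFS.
Stage 3: below threshold (-38.6 ≤ -15); passes unchanged; output -38.6 dBFS.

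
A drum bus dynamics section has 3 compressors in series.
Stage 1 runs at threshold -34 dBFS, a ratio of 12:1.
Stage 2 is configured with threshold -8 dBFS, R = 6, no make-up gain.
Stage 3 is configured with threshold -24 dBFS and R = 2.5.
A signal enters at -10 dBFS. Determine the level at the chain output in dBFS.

-32 dBFS

Stage 1: 24 dB above -34 dBFS, reduced 12:1 to 2 dB above → -32 dBFS.
Stage 2: -32 dBFS is at or below the -8 dBFS threshold — no compression; output -32 dBFS.
Stage 3: -32 dBFS ≤ -24 dBFS, so stage 3 doesn't engage; output -32 dBFS.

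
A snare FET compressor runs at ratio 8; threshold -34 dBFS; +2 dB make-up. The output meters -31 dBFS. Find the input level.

-26 dBFS

Stripping the +2 dB make-up gives -33 dBFS at the gain stage.
Post-compression overshoot = -33 − (-34) = 1 dB.
Input overshoot = R × output overshoot = 8 dB → input = -34 + 8 = -26 dBFS.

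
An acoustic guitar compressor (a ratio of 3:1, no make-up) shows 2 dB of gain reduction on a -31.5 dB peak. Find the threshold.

-34.5 dB

Gain reduction = -31.5 − (-33.5) = 2 dB; output overshoot = GR / (R − 1) = 2 / 2 = 1 dB.
Threshold = output − output overshoot = -33.5 − 1 = -34.5 dB.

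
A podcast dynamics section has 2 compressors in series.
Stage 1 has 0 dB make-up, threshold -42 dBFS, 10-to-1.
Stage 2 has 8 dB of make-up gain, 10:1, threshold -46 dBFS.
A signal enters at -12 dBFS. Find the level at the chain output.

-37.3 dBFS

Stage 1: -12 dBFS is 30 dB over -42 dBFS; at 10:1 that becomes 3 dB over, giving -39 dBFS.
Stage 2: 7 dB above -46 dBFS, reduced 10:1 to 0.7 dB above → -45.3 dBFS; +8 dB make-up → -37.3 dBFS.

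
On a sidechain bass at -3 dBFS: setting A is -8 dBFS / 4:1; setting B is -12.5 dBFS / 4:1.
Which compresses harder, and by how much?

A: GR = 5 − 5/4 = 3.75 dB.
B: GR = 9.5 − 9.5/4 = 7.125 dB.
B applies 3.375 dB more gain reduction.

B, by 3.375 dB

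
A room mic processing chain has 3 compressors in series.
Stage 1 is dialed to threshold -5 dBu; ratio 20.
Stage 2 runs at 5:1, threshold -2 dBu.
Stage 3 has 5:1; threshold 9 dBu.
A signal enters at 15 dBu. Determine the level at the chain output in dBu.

-4 dBu

Stage 1: overshoot 20 dB → 20/20 = 1 dB → -4 dBu.
Stage 2: below threshold (-4 ≤ -2); passes unchanged; output -4 dBu.
Stage 3: -4 dBu is at or below the 9 dBu threshold — no compression; output -4 dBu.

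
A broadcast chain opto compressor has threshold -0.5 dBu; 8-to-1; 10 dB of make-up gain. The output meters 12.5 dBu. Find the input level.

23.5 dBu

Remove make-up: 12.5 − 10 = 2.5 dBu.
That's 3 dB above the -0.5 dBu threshold.
Undo the ratio: input overshoot = 3 × 8 = 24 dB, giving input = 23.5 dBu.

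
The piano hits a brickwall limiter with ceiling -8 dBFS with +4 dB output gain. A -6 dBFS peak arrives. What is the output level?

At ∞:1, everything above -8 dBFS is held at the ceiling.
Output gain then adds 4 dB: -8 + 4 = -4 dBFS.

-4 dBFS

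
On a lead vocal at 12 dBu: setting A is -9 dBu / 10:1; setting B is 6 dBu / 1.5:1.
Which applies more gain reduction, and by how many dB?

A: overshoot 21 dB → output overshoot 2.1 dB → GR 18.9 dB.
B: overshoot 6 dB → output overshoot 4 dB → GR 2 dB.
A reduces 16.9 dB more.

A, by 16.9 dB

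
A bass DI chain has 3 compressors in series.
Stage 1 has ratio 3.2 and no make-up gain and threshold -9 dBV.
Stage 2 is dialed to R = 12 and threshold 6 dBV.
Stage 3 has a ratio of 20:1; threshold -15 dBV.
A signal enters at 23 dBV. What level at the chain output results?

-14.2 dBV

Stage 1: 32 dB above -9 dBV, reduced 3.2:1 to 10 dB above → 1 dBV.
Stage 2: below threshold (1 ≤ 6); passes unchanged; output 1 dBV.
Stage 3: 16 dB above -15 dBV, reduced 20:1 to 0.8 dB above → -14.2 dBV.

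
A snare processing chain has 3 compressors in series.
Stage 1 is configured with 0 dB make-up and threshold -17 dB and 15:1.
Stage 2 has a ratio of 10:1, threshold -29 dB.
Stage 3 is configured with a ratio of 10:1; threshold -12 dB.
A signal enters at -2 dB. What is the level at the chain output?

-27.7 dB

Stage 1: overshoot 15 dB → 15/15 = 1 dB → -16 dB.
Stage 2: 13 dB above -29 dB, reduced 10:1 to 1.3 dB above → -27.7 dB.
Stage 3: -27.7 dB ≤ -12 dB, so stage 3 doesn't engage; output -27.7 dB.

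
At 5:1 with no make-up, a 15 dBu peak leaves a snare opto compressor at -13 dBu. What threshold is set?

-20 dBu

Let T be the threshold. Output overshoot = (input overshoot)/R, so -13 − T = (15 − T)/5.
5·(-13 − T) = 15 − T → 4·T = -65 − 15 = -80.
T = -80/4 = -20 dBu.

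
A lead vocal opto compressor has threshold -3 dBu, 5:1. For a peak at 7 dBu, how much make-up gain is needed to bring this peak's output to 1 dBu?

The peak compresses to -3 + 10/5 = -1 dBu.
To reach 1 dBu requires 1 − (-1) = 2 dB of make-up.

2 dB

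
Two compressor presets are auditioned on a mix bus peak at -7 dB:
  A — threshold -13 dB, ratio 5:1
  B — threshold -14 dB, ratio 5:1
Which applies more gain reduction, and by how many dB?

A: 6 dB over, compressed to 1.2 dB over, so 4.8 dB of GR.
B: 7 dB over, compressed to 1.4 dB over, so 5.6 dB of GR.
B applies 0.8 dB more gain reduction.

B, by 0.8 dB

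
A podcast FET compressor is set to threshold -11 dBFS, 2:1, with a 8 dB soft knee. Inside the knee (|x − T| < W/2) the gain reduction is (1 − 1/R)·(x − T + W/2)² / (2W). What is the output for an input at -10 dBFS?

-10.78125 dBFS

x − T + W/2 = -10 − (-11) + 4 = 5.
GR = (1 − 1/2) × 5² / 16 = 0.5 × 25 / 16 = 0.78125 dB.
Output = -10 − 0.78125 = -10.78125 dBFS.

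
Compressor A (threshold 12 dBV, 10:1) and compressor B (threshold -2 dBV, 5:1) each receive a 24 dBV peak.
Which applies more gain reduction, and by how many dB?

A: 12 dB over, compressed to 1.2 dB over, so 10.8 dB of GR.
B: 26 dB over, compressed to 5.2 dB over, so 20.8 dB of GR.
B applies 10 dB more gain reduction.

B, by 10 dB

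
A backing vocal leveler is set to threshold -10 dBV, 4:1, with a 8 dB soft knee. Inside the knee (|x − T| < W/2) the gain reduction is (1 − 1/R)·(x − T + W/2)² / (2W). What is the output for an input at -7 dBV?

-9.296875 dBV

x − T + W/2 = -7 − (-10) + 4 = 7.
GR = (1 − 1/4) × 7² / 16 = 0.75 × 49 / 16 = 2.296875 dB.
Output = -7 − 2.296875 = -9.296875 dBV.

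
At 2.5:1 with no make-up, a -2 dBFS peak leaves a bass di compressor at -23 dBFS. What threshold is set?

-37 dBFS

Gain reduction = -2 − (-23) = 21 dB; output overshoot = GR / (R − 1) = 21 / 1.5 = 14 dB.
Threshold = output − output overshoot = -23 − 14 = -37 dBFS.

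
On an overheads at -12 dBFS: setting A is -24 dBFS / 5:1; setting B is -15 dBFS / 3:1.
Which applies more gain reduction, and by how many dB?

A, by 7.6 dB

A: GR = 12 − 12/5 = 9.6 dB.
B: GR = 3 − 3/3 = 2 dB.
Difference: 7.6 dB in favour of A.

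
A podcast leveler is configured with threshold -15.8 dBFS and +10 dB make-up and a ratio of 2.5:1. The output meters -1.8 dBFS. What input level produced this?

-5.8 dBFS

Before make-up, the level was -1.8 − 10 = -11.8 dBFS.
The compressed level sits -11.8 − (-15.8) = 4 dB over threshold.
Undo the ratio: input overshoot = 4 × 2.5 = 10 dB, giving input = -5.8 dBFS.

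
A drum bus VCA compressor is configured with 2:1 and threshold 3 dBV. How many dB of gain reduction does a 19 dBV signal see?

19 dBV exceeds the threshold by 16 dB.
After 2:1 compression the overshoot becomes 16/2 = 8 dB.
Gain reduction = 16 − 8 = 8 dB.

8 dB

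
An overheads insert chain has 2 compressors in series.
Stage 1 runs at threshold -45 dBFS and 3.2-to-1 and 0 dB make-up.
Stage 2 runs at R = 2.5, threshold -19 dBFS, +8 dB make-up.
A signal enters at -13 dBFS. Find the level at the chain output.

Stage 1: 32 dB above -45 dBFS, reduced 3.2:1 to 10 dB above → -35 dBFS.
Stage 2: below threshold (-35 ≤ -19); passes unchanged; make-up brings it to -27 dBFS.

-27 dBFS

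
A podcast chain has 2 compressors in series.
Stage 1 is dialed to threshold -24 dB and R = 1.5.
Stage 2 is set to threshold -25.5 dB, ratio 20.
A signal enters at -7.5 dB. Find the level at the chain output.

-24.875 dB

Stage 1: overshoot 16.5 dB → 16.5/1.5 = 11 dB → -13 dB.
Stage 2: 12.5 dB above -25.5 dB, reduced 20:1 to 0.625 dB above → -24.875 dB.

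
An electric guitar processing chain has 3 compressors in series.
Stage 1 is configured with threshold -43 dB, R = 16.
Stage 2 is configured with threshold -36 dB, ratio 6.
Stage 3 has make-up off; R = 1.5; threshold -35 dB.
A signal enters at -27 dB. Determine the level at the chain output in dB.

Stage 1: 16 dB above -43 dB, reduced 16:1 to 1 dB above → -42 dB.
Stage 2: -42 dB ≤ -36 dB, so stage 2 doesn't engage; output -42 dB.
Stage 3: -42 dB ≤ -35 dB, so stage 3 doesn't engage; output -42 dB.

-42 dB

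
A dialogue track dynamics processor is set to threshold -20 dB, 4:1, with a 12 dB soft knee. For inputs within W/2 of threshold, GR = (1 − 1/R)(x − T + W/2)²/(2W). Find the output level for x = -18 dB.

-20 dB

x − T + W/2 = -18 − (-20) + 6 = 8.
GR = (1 − 1/4) × 8² / 24 = 0.75 × 64 / 24 = 2 dB.
Output = -18 − 2 = -20 dB.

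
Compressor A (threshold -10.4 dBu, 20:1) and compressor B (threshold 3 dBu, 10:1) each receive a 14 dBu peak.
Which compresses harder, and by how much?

A: 24.4 dB over, compressed to 1.22 dB over, so 23.18 dB of GR.
B: 11 dB over, compressed to 1.1 dB over, so 9.9 dB of GR.
A applies 13.28 dB more gain reduction.

A, by 13.28 dB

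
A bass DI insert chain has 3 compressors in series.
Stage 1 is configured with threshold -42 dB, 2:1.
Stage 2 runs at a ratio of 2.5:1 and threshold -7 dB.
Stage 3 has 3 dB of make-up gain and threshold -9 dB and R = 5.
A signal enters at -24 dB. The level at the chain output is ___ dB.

-30 dB

Stage 1: 18 dB above -42 dB, reduced 2:1 to 9 dB above → -33 dB.
Stage 2: -33 dB is at or below the -7 dB threshold — no compression; output -33 dB.
Stage 3: below threshold (-33 ≤ -9); passes unchanged; make-up brings it to -30 dB.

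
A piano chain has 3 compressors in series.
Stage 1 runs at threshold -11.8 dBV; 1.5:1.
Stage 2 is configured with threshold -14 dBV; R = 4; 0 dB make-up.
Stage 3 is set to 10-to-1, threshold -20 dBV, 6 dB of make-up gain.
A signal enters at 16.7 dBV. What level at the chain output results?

Stage 1: 28.5 dB above -11.8 dBV, reduced 1.5:1 to 19 dB above → 7.2 dBV.
Stage 2: 21.2 dB above -14 dBV, reduced 4:1 to 5.3 dB above → -8.7 dBV.
Stage 3: overshoot 11.3 dB → 11.3/10 = 1.13 dB → -18.87 dBV; +6 dB make-up → -12.87 dBV.

-12.87 dBV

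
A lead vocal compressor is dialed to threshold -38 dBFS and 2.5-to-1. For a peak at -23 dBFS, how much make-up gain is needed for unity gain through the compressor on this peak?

9 dB

Overshoot 15 dB → 15/2.5 = 6 dB after compression, so the compressed level is -38 + 6 = -32 dBFS.
Make-up = target − compressed = -23 − (-32) = 9 dB.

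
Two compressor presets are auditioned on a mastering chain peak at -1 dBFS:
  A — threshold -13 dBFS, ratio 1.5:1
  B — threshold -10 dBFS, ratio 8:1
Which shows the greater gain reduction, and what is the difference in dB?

B, by 3.875 dB

A: GR = 12 − 12/1.5 = 4 dB.
B: GR = 9 − 9/8 = 7.875 dB.
B reduces 3.875 dB more.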